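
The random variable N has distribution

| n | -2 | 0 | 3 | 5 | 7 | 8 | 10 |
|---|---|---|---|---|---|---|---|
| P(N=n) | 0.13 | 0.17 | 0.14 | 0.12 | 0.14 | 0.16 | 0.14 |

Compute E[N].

4.42

E[N] = Σ n·P(N=n)
 = (-2)·0.13 + 0·0.17 + 3·0.14 + 5·0.12 + 7·0.14 + 8·0.16 + 10·0.14
 = (-0.26) + 0 + 0.42 + 0.6 + 0.98 + 1.28 + 1.4
 = 4.42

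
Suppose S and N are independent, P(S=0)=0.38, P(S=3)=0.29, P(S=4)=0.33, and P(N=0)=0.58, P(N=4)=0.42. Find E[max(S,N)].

2.9502

E[max(S,N)] = Σ_s Σ_n max(s,n) · P(S=s)P(N=n)
 = 0·0.2204 + 4·0.1596 + 3·0.1682 + 4·0.1218 + 4·0.1914 + 4·0.1386
 = 0 + 0.6384 + 0.5046 + 0.4872 + 0.7656 + 0.5544
 = 2.9502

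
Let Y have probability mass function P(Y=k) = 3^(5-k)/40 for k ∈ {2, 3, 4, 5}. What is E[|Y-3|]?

E[|Y-3|] = Σ |y-3|·P(Y=y)
 = 1·27/40 + 0·9/40 + 1·3/40 + 2·1/40
 = 27/40 + 0 + 3/40 + 1/20
 = 4/5

0.8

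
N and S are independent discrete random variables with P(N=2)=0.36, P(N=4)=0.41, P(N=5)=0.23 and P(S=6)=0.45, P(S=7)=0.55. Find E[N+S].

10.06

E[N+S] = Σ_n Σ_s (n+s) · P(N=n)P(S=s)
 = 8·0.162 + 9·0.198 + 10·0.1845 + 11·0.2255 + 11·0.1035 + 12·0.1265
 = 1.296 + 1.782 + 1.845 + 2.4805 + 1.1385 + 1.518
 = 10.06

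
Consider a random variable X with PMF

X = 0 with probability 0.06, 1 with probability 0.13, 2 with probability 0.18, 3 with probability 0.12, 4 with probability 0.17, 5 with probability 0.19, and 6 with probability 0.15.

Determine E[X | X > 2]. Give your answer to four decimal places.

4.5873

P(X > 2) = 0.12 + 0.17 + 0.19 + 0.15 = 0.63.
E[X | X > 2] = [3·0.12 + 4·0.17 + 5·0.19 + 6·0.15] / 0.63
 = 2.89 / 0.63
 = 289/63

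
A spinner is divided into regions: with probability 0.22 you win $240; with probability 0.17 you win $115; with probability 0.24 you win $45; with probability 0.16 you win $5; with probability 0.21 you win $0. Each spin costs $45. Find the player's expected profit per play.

E[payout] = 240·0.22 + 115·0.17 + 45·0.24 + 5·0.16 + 0·0.21
 = 52.8 + 19.55 + 10.8 + 0.8 + 0
 = 83.95
Net = 83.95 - 45 = 38.95

38.95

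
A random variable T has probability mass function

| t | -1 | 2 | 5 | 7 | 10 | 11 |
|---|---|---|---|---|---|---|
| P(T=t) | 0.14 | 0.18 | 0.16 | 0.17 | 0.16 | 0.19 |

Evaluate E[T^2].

52.18

E[T^2] = Σ t^2·P(T=t)
 = 1·0.14 + 4·0.18 + 25·0.16 + 49·0.17 + 100·0.16 + 121·0.19
 = 0.14 + 0.72 + 4 + 8.33 + 16 + 22.99
 = 52.18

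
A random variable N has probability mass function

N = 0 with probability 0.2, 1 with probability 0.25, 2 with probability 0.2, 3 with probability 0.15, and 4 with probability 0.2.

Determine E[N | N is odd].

P(N is odd) = 0.25 + 0.15 = 0.4.
E[N | N is odd] = [1·0.25 + 3·0.15] / 0.4
 = 0.7 / 0.4
 = 7/4

1.75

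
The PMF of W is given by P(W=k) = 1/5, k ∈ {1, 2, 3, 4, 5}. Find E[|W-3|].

E[|W-3|] = Σ |w-3|·P(W=w)
 = 2·1/5 + 1·1/5 + 0·1/5 + 1·1/5 + 2·1/5
 = 2/5 + 1/5 + 0 + 1/5 + 2/5
 = 6/5

1.2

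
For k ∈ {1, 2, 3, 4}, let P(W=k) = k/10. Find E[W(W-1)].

7

E[W(W-1)] = Σ w(w-1)·P(W=w)
 = 0·1/10 + 2·1/5 + 6·3/10 + 12·2/5
 = 0 + 2/5 + 9/5 + 24/5
 = 7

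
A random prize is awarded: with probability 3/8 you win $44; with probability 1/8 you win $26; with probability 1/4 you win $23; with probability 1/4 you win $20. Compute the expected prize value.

30.5

E[payout] = 44·3/8 + 26·1/8 + 23·1/4 + 20·1/4
 = 33/2 + 13/4 + 23/4 + 5
 = 61/2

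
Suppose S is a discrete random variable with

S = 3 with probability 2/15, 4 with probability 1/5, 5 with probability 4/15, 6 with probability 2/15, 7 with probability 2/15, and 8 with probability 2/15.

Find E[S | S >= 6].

P(S >= 6) = 2/15 + 2/15 + 2/15 = 2/5.
E[S | S >= 6] = [6·2/15 + 7·2/15 + 8·2/15] / (2/5)
 = 14/5 / (2/5)
 = 7

7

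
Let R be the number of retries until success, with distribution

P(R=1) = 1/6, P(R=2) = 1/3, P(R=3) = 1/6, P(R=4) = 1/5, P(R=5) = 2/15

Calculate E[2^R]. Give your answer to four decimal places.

10.4667

E[2^R] = Σ 2^r·P(R=r)
 = 2·1/6 + 4·1/3 + 8·1/6 + 16·1/5 + 32·2/15
 = 1/3 + 4/3 + 4/3 + 16/5 + 64/15
 = 157/15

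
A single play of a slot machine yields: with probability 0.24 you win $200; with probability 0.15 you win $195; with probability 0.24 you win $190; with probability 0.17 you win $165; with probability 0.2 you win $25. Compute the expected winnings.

155.9

E[payout] = 200·0.24 + 195·0.15 + 190·0.24 + 165·0.17 + 25·0.2
 = 48 + 29.25 + 45.6 + 28.05 + 5
 = 155.9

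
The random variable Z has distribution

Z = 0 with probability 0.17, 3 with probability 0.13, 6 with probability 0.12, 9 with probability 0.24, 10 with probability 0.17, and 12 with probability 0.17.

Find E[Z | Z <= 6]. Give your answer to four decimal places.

P(Z <= 6) = 0.17 + 0.13 + 0.12 = 0.42.
E[Z | Z <= 6] = [0·0.17 + 3·0.13 + 6·0.12] / 0.42
 = 1.11 / 0.42
 = 37/14

2.6429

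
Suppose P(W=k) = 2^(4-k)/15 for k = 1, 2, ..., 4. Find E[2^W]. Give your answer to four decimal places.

4.2667

E[2^W] = Σ 2^w·P(W=w)
 = 2·8/15 + 4·4/15 + 8·2/15 + 16·1/15
 = 16/15 + 16/15 + 16/15 + 16/15
 = 64/15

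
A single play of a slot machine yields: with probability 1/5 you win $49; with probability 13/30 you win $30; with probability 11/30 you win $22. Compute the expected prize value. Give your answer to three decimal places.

E[payout] = 49·1/5 + 30·13/30 + 22·11/30
 = 49/5 + 13 + 121/15
 = 463/15

30.867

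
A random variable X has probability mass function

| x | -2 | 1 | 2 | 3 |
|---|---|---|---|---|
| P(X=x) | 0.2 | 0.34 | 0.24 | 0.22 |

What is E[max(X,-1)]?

1.28

E[max(X,-1)] = Σ max(x,-1)·P(X=x)
 = (-1)·0.2 + 1·0.34 + 2·0.24 + 3·0.22
 = (-0.2) + 0.34 + 0.48 + 0.66
 = 1.28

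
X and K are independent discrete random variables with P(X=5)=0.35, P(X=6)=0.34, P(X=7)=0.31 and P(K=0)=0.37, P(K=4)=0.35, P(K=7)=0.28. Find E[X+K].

E[X+K] = Σ_x Σ_k (x+k) · P(X=x)P(K=k)
 = 5·0.1295 + 9·0.1225 + 12·0.098 + 6·0.1258 + 10·0.119 + 13·0.0952 + 7·0.1147 + 11·0.1085 + 14·0.0868
 = 0.6475 + 1.1025 + 1.176 + 0.7548 + 1.19 + 1.2376 + 0.8029 + 1.1935 + 1.2152
 = 9.32

9.32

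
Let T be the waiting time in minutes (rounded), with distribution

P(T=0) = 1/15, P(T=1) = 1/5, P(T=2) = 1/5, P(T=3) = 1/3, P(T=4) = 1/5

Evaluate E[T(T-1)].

4.8

E[T(T-1)] = Σ t(t-1)·P(T=t)
 = 0·1/15 + 0·1/5 + 2·1/5 + 6·1/3 + 12·1/5
 = 0 + 0 + 2/5 + 2 + 12/5
 = 24/5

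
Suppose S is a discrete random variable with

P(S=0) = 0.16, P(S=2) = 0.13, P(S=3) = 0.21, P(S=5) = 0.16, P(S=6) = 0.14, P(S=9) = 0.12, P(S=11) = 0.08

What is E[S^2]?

E[S^2] = Σ s^2·P(S=s)
 = 0·0.16 + 4·0.13 + 9·0.21 + 25·0.16 + 36·0.14 + 81·0.12 + 121·0.08
 = 0 + 0.52 + 1.89 + 4 + 5.04 + 9.72 + 9.68
 = 30.85

30.85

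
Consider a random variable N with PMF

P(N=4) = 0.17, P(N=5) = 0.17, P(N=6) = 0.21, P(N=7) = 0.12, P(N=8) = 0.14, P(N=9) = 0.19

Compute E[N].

E[N] = Σ n·P(N=n)
 = 4·0.17 + 5·0.17 + 6·0.21 + 7·0.12 + 8·0.14 + 9·0.19
 = 0.68 + 0.85 + 1.26 + 0.84 + 1.12 + 1.71
 = 6.46

6.46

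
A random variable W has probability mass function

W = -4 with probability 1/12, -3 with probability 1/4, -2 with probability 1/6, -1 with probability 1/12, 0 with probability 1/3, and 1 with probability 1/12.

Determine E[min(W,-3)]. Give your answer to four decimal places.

-3.0833

E[min(W,-3)] = Σ min(w,-3)·P(W=w)
 = (-4)·1/12 + (-3)·1/4 + (-3)·1/6 + (-3)·1/12 + (-3)·1/3 + (-3)·1/12
 = (-1/3) + (-3/4) + (-1/2) + (-1/4) + (-1) + (-1/4)
 = -37/12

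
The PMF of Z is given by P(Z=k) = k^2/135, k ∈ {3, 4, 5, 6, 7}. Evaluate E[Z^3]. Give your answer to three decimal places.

E[Z^3] = Σ z^3·P(Z=z)
 = 27·1/15 + 64·16/135 + 125·5/27 + 216·4/15 + 343·49/135
 = 9/5 + 1024/135 + 625/27 + 288/5 + 16807/135
 = 5795/27

214.630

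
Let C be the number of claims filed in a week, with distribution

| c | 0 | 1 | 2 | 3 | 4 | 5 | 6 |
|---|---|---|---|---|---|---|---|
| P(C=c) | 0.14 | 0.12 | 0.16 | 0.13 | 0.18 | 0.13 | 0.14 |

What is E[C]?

3.04

E[C] = Σ c·P(C=c)
 = 0·0.14 + 1·0.12 + 2·0.16 + 3·0.13 + 4·0.18 + 5·0.13 + 6·0.14
 = 0 + 0.12 + 0.32 + 0.39 + 0.72 + 0.65 + 0.84
 = 3.04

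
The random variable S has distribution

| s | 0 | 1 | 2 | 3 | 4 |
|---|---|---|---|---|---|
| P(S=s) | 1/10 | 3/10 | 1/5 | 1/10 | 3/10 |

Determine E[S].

2.2

E[S] = Σ s·P(S=s)
 = 0·1/10 + 1·3/10 + 2·1/5 + 3·1/10 + 4·3/10
 = 0 + 3/10 + 2/5 + 3/10 + 6/5
 = 11/5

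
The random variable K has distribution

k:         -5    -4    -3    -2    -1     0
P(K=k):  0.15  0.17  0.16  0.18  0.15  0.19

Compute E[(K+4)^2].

5.42

E[(K+4)^2] = Σ (k+4)^2·P(K=k)
 = 1·0.15 + 0·0.17 + 1·0.16 + 4·0.18 + 9·0.15 + 16·0.19
 = 0.15 + 0 + 0.16 + 0.72 + 1.35 + 3.04
 = 5.42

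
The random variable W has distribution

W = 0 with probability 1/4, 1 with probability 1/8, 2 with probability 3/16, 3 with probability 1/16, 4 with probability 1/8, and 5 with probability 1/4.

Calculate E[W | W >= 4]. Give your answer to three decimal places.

P(W >= 4) = 1/8 + 1/4 = 3/8.
E[W | W >= 4] = [4·1/8 + 5·1/4] / (3/8)
 = 7/4 / (3/8)
 = 14/3

4.667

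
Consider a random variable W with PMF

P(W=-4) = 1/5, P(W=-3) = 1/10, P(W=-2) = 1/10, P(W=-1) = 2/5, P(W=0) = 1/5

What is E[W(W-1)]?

E[W(W-1)] = Σ w(w-1)·P(W=w)
 = 20·1/5 + 12·1/10 + 6·1/10 + 2·2/5 + 0·1/5
 = 4 + 6/5 + 3/5 + 4/5 + 0
 = 33/5

6.6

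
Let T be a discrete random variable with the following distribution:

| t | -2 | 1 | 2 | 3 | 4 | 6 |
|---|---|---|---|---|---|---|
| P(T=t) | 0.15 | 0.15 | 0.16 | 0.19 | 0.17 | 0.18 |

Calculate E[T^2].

E[T^2] = Σ t^2·P(T=t)
 = 4·0.15 + 1·0.15 + 4·0.16 + 9·0.19 + 16·0.17 + 36·0.18
 = 0.6 + 0.15 + 0.64 + 1.71 + 2.72 + 6.48
 = 12.3

12.3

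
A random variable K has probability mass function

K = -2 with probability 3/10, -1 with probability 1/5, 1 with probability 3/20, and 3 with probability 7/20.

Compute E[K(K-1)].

E[K(K-1)] = Σ k(k-1)·P(K=k)
 = 6·3/10 + 2·1/5 + 0·3/20 + 6·7/20
 = 9/5 + 2/5 + 0 + 21/10
 = 43/10

4.3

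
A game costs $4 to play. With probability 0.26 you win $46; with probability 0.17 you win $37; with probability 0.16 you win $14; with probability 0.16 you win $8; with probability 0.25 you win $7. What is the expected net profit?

19.52

E[payout] = 46·0.26 + 37·0.17 + 14·0.16 + 8·0.16 + 7·0.25
 = 11.96 + 6.29 + 2.24 + 1.28 + 1.75
 = 23.52
Net = 23.52 - 4 = 19.52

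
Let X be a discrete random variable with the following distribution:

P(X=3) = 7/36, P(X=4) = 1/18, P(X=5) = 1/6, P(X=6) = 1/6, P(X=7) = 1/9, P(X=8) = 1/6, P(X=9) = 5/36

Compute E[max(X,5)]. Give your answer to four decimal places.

6.4444

E[max(X,5)] = Σ max(x,5)·P(X=x)
 = 5·7/36 + 5·1/18 + 5·1/6 + 6·1/6 + 7·1/9 + 8·1/6 + 9·5/36
 = 35/36 + 5/18 + 5/6 + 1 + 7/9 + 4/3 + 5/4
 = 58/9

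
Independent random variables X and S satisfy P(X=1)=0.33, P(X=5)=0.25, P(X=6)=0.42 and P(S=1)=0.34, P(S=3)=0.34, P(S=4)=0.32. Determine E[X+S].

E[X+S] = Σ_x Σ_s (x+s) · P(X=x)P(S=s)
 = 2·0.1122 + 4·0.1122 + 5·0.1056 + 6·0.085 + 8·0.085 + 9·0.08 + 7·0.1428 + 9·0.1428 + 10·0.1344
 = 0.2244 + 0.4488 + 0.528 + 0.51 + 0.68 + 0.72 + 0.9996 + 1.2852 + 1.344
 = 6.74

6.74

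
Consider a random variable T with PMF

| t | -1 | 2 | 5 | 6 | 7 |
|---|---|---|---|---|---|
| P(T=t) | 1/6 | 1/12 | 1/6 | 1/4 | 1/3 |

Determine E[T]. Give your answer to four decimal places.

4.6667

E[T] = Σ t·P(T=t)
 = (-1)·1/6 + 2·1/12 + 5·1/6 + 6·1/4 + 7·1/3
 = (-1/6) + 1/6 + 5/6 + 3/2 + 7/3
 = 14/3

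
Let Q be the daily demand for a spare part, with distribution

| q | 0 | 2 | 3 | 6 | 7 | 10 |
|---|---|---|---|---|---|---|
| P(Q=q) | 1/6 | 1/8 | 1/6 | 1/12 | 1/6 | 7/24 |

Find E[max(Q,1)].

E[max(Q,1)] = Σ max(q,1)·P(Q=q)
 = 1·1/6 + 2·1/8 + 3·1/6 + 6·1/12 + 7·1/6 + 10·7/24
 = 1/6 + 1/4 + 1/2 + 1/2 + 7/6 + 35/12
 = 11/2

5.5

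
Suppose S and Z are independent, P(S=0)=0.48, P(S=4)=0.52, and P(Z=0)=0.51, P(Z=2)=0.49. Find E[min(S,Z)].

0.5096

E[min(S,Z)] = Σ_s Σ_z min(s,z) · P(S=s)P(Z=z)
 = 0·0.2448 + 0·0.2352 + 0·0.2652 + 2·0.2548
 = 0 + 0 + 0 + 0.5096
 = 0.5096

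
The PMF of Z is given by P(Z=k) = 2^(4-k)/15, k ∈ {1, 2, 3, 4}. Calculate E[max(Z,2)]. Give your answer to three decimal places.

2.267

E[max(Z,2)] = Σ max(z,2)·P(Z=z)
 = 2·8/15 + 2·4/15 + 3·2/15 + 4·1/15
 = 16/15 + 8/15 + 2/5 + 4/15
 = 34/15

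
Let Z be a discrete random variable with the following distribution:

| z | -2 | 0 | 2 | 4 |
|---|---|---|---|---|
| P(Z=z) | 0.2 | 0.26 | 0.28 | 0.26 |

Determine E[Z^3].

E[Z^3] = Σ z^3·P(Z=z)
 = (-8)·0.2 + 0·0.26 + 8·0.28 + 64·0.26
 = (-1.6) + 0 + 2.24 + 16.64
 = 17.28

17.28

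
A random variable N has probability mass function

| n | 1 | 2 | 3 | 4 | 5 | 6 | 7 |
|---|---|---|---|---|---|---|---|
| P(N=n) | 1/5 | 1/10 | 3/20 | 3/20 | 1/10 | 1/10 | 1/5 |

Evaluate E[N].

E[N] = Σ n·P(N=n)
 = 1·1/5 + 2·1/10 + 3·3/20 + 4·3/20 + 5·1/10 + 6·1/10 + 7·1/5
 = 1/5 + 1/5 + 9/20 + 3/5 + 1/2 + 3/5 + 7/5
 = 79/20

3.95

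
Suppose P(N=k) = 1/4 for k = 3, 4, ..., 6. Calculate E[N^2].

21.5

E[N^2] = Σ n^2·P(N=n)
 = 9·1/4 + 16·1/4 + 25·1/4 + 36·1/4
 = 9/4 + 4 + 25/4 + 9
 = 43/2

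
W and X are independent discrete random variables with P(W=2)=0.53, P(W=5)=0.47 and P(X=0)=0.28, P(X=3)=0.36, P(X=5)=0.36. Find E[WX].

E[WX] = Σ_w Σ_x wx · P(W=w)P(X=x)
 = 0·0.1484 + 6·0.1908 + 10·0.1908 + 0·0.1316 + 15·0.1692 + 25·0.1692
 = 0 + 1.1448 + 1.908 + 0 + 2.538 + 4.23
 = 9.8208

9.8208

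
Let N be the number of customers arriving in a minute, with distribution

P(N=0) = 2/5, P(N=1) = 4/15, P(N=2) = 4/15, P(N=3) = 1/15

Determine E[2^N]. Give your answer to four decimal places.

2.5333

E[2^N] = Σ 2^n·P(N=n)
 = 1·2/5 + 2·4/15 + 4·4/15 + 8·1/15
 = 2/5 + 8/15 + 16/15 + 8/15
 = 38/15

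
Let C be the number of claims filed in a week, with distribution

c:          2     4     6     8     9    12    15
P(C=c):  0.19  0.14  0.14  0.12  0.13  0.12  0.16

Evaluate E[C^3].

E[C^3] = Σ c^3·P(C=c)
 = 8·0.19 + 64·0.14 + 216·0.14 + 512·0.12 + 729·0.13 + 1728·0.12 + 3375·0.16
 = 1.52 + 8.96 + 30.24 + 61.44 + 94.77 + 207.36 + 540
 = 944.29

944.29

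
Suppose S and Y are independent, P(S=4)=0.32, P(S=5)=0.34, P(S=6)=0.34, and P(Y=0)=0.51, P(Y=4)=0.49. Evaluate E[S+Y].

6.98

E[S+Y] = Σ_s Σ_y (s+y) · P(S=s)P(Y=y)
 = 4·0.1632 + 8·0.1568 + 5·0.1734 + 9·0.1666 + 6·0.1734 + 10·0.1666
 = 0.6528 + 1.2544 + 0.867 + 1.4994 + 1.0404 + 1.666
 = 6.98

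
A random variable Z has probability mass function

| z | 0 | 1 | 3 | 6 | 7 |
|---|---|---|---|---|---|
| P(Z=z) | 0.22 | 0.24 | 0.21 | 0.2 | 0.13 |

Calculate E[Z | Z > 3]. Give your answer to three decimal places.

P(Z > 3) = 0.2 + 0.13 = 0.33.
E[Z | Z > 3] = [6·0.2 + 7·0.13] / 0.33
 = 2.11 / 0.33
 = 211/33

6.394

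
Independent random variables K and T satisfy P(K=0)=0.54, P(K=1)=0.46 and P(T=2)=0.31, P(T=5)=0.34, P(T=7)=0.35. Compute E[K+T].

E[K+T] = Σ_k Σ_t (k+t) · P(K=k)P(T=t)
 = 2·0.1674 + 5·0.1836 + 7·0.189 + 3·0.1426 + 6·0.1564 + 8·0.161
 = 0.3348 + 0.918 + 1.323 + 0.4278 + 0.9384 + 1.288
 = 5.23

5.23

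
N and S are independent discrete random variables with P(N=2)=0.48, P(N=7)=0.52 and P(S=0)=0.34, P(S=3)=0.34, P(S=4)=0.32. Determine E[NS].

E[NS] = Σ_n Σ_s ns · P(N=n)P(S=s)
 = 0·0.1632 + 6·0.1632 + 8·0.1536 + 0·0.1768 + 21·0.1768 + 28·0.1664
 = 0 + 0.9792 + 1.2288 + 0 + 3.7128 + 4.6592
 = 10.58

10.58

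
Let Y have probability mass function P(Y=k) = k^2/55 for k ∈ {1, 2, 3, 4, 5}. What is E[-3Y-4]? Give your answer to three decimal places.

E[-3Y-4] = Σ (-3y-4)·P(Y=y)
 = (-7)·1/55 + (-10)·4/55 + (-13)·9/55 + (-16)·16/55 + (-19)·5/11
 = (-7/55) + (-8/11) + (-117/55) + (-256/55) + (-95/11)
 = -179/11

-16.273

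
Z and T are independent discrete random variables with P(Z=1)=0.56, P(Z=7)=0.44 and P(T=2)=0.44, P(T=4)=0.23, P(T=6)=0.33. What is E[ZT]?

13.7592

E[ZT] = Σ_z Σ_t zt · P(Z=z)P(T=t)
 = 2·0.2464 + 4·0.1288 + 6·0.1848 + 14·0.1936 + 28·0.1012 + 42·0.1452
 = 0.4928 + 0.5152 + 1.1088 + 2.7104 + 2.8336 + 6.0984
 = 13.7592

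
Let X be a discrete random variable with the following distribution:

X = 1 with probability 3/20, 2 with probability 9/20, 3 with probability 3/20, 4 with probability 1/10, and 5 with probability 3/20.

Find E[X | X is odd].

3

P(X is odd) = 3/20 + 3/20 + 3/20 = 9/20.
E[X | X is odd] = [1·3/20 + 3·3/20 + 5·3/20] / (9/20)
 = 27/20 / (9/20)
 = 3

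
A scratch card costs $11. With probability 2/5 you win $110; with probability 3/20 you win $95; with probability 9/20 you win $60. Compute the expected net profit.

74.25

E[payout] = 110·2/5 + 95·3/20 + 60·9/20
 = 44 + 57/4 + 27
 = 341/4
Net = 341/4 - 11 = 297/4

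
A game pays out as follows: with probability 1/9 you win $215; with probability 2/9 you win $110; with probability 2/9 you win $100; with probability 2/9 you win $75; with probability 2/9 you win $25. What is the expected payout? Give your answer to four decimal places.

E[payout] = 215·1/9 + 110·2/9 + 100·2/9 + 75·2/9 + 25·2/9
 = 215/9 + 220/9 + 200/9 + 50/3 + 50/9
 = 835/9

92.7778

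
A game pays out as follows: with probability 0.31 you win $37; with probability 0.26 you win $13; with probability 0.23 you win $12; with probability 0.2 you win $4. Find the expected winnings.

E[payout] = 37·0.31 + 13·0.26 + 12·0.23 + 4·0.2
 = 11.47 + 3.38 + 2.76 + 0.8
 = 18.41

18.41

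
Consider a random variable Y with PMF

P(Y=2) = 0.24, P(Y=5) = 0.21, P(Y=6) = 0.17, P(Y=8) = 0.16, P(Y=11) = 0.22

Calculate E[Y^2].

E[Y^2] = Σ y^2·P(Y=y)
 = 4·0.24 + 25·0.21 + 36·0.17 + 64·0.16 + 121·0.22
 = 0.96 + 5.25 + 6.12 + 10.24 + 26.62
 = 49.19

49.19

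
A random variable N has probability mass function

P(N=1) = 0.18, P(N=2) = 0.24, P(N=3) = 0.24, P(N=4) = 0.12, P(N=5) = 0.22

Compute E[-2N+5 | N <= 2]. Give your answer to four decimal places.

1.8571

P(N <= 2) = 0.18 + 0.24 = 0.42.
E[-2N+5 | N <= 2] = [3·0.18 + 1·0.24] / 0.42
 = 0.78 / 0.42
 = 13/7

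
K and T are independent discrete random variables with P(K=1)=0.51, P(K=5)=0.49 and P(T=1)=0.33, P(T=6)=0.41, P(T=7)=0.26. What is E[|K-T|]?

2.9436

E[|K-T|] = Σ_k Σ_t |k-t| · P(K=k)P(T=t)
 = 0·0.1683 + 5·0.2091 + 6·0.1326 + 4·0.1617 + 1·0.2009 + 2·0.1274
 = 0 + 1.0455 + 0.7956 + 0.6468 + 0.2009 + 0.2548
 = 2.9436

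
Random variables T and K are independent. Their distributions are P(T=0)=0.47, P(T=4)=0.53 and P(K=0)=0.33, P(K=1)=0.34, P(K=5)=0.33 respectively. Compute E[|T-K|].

2.3504

E[|T-K|] = Σ_t Σ_k |t-k| · P(T=t)P(K=k)
 = 0·0.1551 + 1·0.1598 + 5·0.1551 + 4·0.1749 + 3·0.1802 + 1·0.1749
 = 0 + 0.1598 + 0.7755 + 0.6996 + 0.5406 + 0.1749
 = 2.3504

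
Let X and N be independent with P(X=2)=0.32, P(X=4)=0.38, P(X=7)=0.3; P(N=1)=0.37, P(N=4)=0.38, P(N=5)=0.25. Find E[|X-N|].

2.2764

E[|X-N|] = Σ_x Σ_n |x-n| · P(X=x)P(N=n)
 = 1·0.1184 + 2·0.1216 + 3·0.08 + 3·0.1406 + 0·0.1444 + 1·0.095 + 6·0.111 + 3·0.114 + 2·0.075
 = 0.1184 + 0.2432 + 0.24 + 0.4218 + 0 + 0.095 + 0.666 + 0.342 + 0.15
 = 2.2764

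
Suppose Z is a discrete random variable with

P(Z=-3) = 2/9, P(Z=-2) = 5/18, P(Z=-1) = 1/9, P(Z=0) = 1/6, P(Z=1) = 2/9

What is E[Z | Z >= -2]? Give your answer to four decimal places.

-0.5714

P(Z >= -2) = 5/18 + 1/9 + 1/6 + 2/9 = 7/9.
E[Z | Z >= -2] = [(-2)·5/18 + (-1)·1/9 + 0·1/6 + 1·2/9] / (7/9)
 = -4/9 / (7/9)
 = -4/7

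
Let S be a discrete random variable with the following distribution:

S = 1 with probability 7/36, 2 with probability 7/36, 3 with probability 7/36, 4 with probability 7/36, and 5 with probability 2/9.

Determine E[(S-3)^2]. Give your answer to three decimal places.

2.056

E[(S-3)^2] = Σ (s-3)^2·P(S=s)
 = 4·7/36 + 1·7/36 + 0·7/36 + 1·7/36 + 4·2/9
 = 7/9 + 7/36 + 0 + 7/36 + 8/9
 = 37/18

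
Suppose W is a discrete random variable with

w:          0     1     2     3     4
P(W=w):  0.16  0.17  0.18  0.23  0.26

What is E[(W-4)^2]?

E[(W-4)^2] = Σ (w-4)^2·P(W=w)
 = 16·0.16 + 9·0.17 + 4·0.18 + 1·0.23 + 0·0.26
 = 2.56 + 1.53 + 0.72 + 0.23 + 0
 = 5.04

5.04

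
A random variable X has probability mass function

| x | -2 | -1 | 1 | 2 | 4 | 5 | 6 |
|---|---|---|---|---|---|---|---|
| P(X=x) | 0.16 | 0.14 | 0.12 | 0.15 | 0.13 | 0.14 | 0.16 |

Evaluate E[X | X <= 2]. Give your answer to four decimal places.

-0.0702

P(X <= 2) = 0.16 + 0.14 + 0.12 + 0.15 = 0.57.
E[X | X <= 2] = [(-2)·0.16 + (-1)·0.14 + 1·0.12 + 2·0.15] / 0.57
 = -0.04 / 0.57
 = -4/57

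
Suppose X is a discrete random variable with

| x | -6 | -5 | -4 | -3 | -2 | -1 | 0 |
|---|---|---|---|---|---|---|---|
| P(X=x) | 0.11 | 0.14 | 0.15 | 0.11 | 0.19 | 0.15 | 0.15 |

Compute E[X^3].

E[X^3] = Σ x^3·P(X=x)
 = (-216)·0.11 + (-125)·0.14 + (-64)·0.15 + (-27)·0.11 + (-8)·0.19 + (-1)·0.15 + 0·0.15
 = (-23.76) + (-17.5) + (-9.6) + (-2.97) + (-1.52) + (-0.15) + 0
 = -55.5

-55.5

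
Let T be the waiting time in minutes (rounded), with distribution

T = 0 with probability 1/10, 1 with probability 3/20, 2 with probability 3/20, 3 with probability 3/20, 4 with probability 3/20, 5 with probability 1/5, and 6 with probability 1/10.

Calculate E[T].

E[T] = Σ t·P(T=t)
 = 0·1/10 + 1·3/20 + 2·3/20 + 3·3/20 + 4·3/20 + 5·1/5 + 6·1/10
 = 0 + 3/20 + 3/10 + 9/20 + 3/5 + 1 + 3/5
 = 31/10

3.1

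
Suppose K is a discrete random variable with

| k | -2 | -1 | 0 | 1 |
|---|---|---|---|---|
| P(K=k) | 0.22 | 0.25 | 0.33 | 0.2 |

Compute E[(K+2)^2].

E[(K+2)^2] = Σ (k+2)^2·P(K=k)
 = 0·0.22 + 1·0.25 + 4·0.33 + 9·0.2
 = 0 + 0.25 + 1.32 + 1.8
 = 3.37

3.37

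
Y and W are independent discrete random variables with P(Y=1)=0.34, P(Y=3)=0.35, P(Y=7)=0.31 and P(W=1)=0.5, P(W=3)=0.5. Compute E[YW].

7.12

E[YW] = Σ_y Σ_w yw · P(Y=y)P(W=w)
 = 1·0.17 + 3·0.17 + 3·0.175 + 9·0.175 + 7·0.155 + 21·0.155
 = 0.17 + 0.51 + 0.525 + 1.575 + 1.085 + 3.255
 = 7.12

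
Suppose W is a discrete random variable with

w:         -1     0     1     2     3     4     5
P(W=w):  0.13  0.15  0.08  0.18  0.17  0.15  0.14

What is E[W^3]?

E[W^3] = Σ w^3·P(W=w)
 = (-1)·0.13 + 0·0.15 + 1·0.08 + 8·0.18 + 27·0.17 + 64·0.15 + 125·0.14
 = (-0.13) + 0 + 0.08 + 1.44 + 4.59 + 9.6 + 17.5
 = 33.08

33.08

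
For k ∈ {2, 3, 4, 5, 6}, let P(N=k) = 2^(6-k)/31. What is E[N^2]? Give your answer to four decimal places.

9.2258

E[N^2] = Σ n^2·P(N=n)
 = 4·16/31 + 9·8/31 + 16·4/31 + 25·2/31 + 36·1/31
 = 64/31 + 72/31 + 64/31 + 50/31 + 36/31
 = 286/31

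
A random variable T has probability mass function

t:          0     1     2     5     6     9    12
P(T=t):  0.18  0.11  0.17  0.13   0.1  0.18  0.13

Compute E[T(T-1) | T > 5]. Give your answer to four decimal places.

P(T > 5) = 0.1 + 0.18 + 0.13 = 0.41.
E[T(T-1) | T > 5] = [30·0.1 + 72·0.18 + 132·0.13] / 0.41
 = 33.12 / 0.41
 = 3312/41

80.7805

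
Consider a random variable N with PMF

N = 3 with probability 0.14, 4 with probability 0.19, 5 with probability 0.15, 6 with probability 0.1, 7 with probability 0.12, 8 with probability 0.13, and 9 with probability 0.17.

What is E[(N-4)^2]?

8.1

E[(N-4)^2] = Σ (n-4)^2·P(N=n)
 = 1·0.14 + 0·0.19 + 1·0.15 + 4·0.1 + 9·0.12 + 16·0.13 + 25·0.17
 = 0.14 + 0 + 0.15 + 0.4 + 1.08 + 2.08 + 4.25
 = 8.1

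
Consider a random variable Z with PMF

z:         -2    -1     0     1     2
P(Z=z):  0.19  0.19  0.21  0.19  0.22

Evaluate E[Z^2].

2.02

E[Z^2] = Σ z^2·P(Z=z)
 = 4·0.19 + 1·0.19 + 0·0.21 + 1·0.19 + 4·0.22
 = 0.76 + 0.19 + 0 + 0.19 + 0.88
 = 2.02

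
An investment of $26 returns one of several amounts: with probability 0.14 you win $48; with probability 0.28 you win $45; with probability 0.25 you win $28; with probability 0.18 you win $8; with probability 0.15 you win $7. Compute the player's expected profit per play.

2.81

E[payout] = 48·0.14 + 45·0.28 + 28·0.25 + 8·0.18 + 7·0.15
 = 6.72 + 12.6 + 7 + 1.44 + 1.05
 = 28.81
Net = 28.81 - 26 = 2.81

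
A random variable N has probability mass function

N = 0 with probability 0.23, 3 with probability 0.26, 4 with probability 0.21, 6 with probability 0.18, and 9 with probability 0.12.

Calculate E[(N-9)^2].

E[(N-9)^2] = Σ (n-9)^2·P(N=n)
 = 81·0.23 + 36·0.26 + 25·0.21 + 9·0.18 + 0·0.12
 = 18.63 + 9.36 + 5.25 + 1.62 + 0
 = 34.86

34.86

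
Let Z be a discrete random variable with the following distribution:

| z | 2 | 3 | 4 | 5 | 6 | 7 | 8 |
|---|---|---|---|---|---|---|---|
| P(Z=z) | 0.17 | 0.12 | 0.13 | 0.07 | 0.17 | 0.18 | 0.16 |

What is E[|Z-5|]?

1.89

E[|Z-5|] = Σ |z-5|·P(Z=z)
 = 3·0.17 + 2·0.12 + 1·0.13 + 0·0.07 + 1·0.17 + 2·0.18 + 3·0.16
 = 0.51 + 0.24 + 0.13 + 0 + 0.17 + 0.36 + 0.48
 = 1.89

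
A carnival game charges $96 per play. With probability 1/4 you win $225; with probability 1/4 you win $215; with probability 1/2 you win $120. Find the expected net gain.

74

E[payout] = 225·1/4 + 215·1/4 + 120·1/2
 = 225/4 + 215/4 + 60
 = 170
Net = 170 - 96 = 74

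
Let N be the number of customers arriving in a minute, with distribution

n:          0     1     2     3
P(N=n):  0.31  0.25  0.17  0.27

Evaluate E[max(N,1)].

E[max(N,1)] = Σ max(n,1)·P(N=n)
 = 1·0.31 + 1·0.25 + 2·0.17 + 3·0.27
 = 0.31 + 0.25 + 0.34 + 0.81
 = 1.71

1.71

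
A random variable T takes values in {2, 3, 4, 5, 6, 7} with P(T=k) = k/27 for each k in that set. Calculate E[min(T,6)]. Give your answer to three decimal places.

E[min(T,6)] = Σ min(t,6)·P(T=t)
 = 2·2/27 + 3·1/9 + 4·4/27 + 5·5/27 + 6·2/9 + 6·7/27
 = 4/27 + 1/3 + 16/27 + 25/27 + 4/3 + 14/9
 = 44/9

4.889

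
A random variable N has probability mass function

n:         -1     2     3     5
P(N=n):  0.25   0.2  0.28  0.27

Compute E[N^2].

E[N^2] = Σ n^2·P(N=n)
 = 1·0.25 + 4·0.2 + 9·0.28 + 25·0.27
 = 0.25 + 0.8 + 2.52 + 6.75
 = 10.32

10.32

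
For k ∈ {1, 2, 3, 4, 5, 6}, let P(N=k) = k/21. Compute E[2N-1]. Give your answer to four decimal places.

7.6667

E[2N-1] = Σ (2n-1)·P(N=n)
 = 1·1/21 + 3·2/21 + 5·1/7 + 7·4/21 + 9·5/21 + 11·2/7
 = 1/21 + 2/7 + 5/7 + 4/3 + 15/7 + 22/7
 = 23/3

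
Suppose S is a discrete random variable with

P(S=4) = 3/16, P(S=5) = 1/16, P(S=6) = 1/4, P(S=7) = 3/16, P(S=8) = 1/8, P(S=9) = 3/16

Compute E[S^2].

E[S^2] = Σ s^2·P(S=s)
 = 16·3/16 + 25·1/16 + 36·1/4 + 49·3/16 + 64·1/8 + 81·3/16
 = 3 + 25/16 + 9 + 147/16 + 8 + 243/16
 = 735/16

45.9375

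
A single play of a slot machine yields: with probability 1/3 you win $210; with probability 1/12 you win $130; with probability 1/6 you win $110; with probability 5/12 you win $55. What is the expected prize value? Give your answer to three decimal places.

122.083

E[payout] = 210·1/3 + 130·1/12 + 110·1/6 + 55·5/12
 = 70 + 65/6 + 55/3 + 275/12
 = 1465/12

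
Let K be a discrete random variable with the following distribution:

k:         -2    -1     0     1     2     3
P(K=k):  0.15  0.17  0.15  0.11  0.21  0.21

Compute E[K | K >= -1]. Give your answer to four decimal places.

1.1647

P(K >= -1) = 0.17 + 0.15 + 0.11 + 0.21 + 0.21 = 0.85.
E[K | K >= -1] = [(-1)·0.17 + 0·0.15 + 1·0.11 + 2·0.21 + 3·0.21] / 0.85
 = 0.99 / 0.85
 = 99/85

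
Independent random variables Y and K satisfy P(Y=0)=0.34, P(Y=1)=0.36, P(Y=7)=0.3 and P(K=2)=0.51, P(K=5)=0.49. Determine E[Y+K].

5.93

E[Y+K] = Σ_y Σ_k (y+k) · P(Y=y)P(K=k)
 = 2·0.1734 + 5·0.1666 + 3·0.1836 + 6·0.1764 + 9·0.153 + 12·0.147
 = 0.3468 + 0.833 + 0.5508 + 1.0584 + 1.377 + 1.764
 = 5.93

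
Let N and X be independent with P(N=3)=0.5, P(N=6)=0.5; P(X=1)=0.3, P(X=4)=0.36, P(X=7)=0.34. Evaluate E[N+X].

8.62

E[N+X] = Σ_n Σ_x (n+x) · P(N=n)P(X=x)
 = 4·0.15 + 7·0.18 + 10·0.17 + 7·0.15 + 10·0.18 + 13·0.17
 = 0.6 + 1.26 + 1.7 + 1.05 + 1.8 + 2.21
 = 8.62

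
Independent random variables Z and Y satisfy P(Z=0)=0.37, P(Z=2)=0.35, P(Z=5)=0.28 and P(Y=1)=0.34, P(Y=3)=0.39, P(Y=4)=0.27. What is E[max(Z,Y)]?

3.3838

E[max(Z,Y)] = Σ_z Σ_y max(z,y) · P(Z=z)P(Y=y)
 = 1·0.1258 + 3·0.1443 + 4·0.0999 + 2·0.119 + 3·0.1365 + 4·0.0945 + 5·0.0952 + 5·0.1092 + 5·0.0756
 = 0.1258 + 0.4329 + 0.3996 + 0.238 + 0.4095 + 0.378 + 0.476 + 0.546 + 0.378
 = 3.3838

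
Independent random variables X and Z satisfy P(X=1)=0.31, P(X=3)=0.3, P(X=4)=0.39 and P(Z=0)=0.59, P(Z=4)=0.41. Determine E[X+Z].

4.41

E[X+Z] = Σ_x Σ_z (x+z) · P(X=x)P(Z=z)
 = 1·0.1829 + 5·0.1271 + 3·0.177 + 7·0.123 + 4·0.2301 + 8·0.1599
 = 0.1829 + 0.6355 + 0.531 + 0.861 + 0.9204 + 1.2792
 = 4.41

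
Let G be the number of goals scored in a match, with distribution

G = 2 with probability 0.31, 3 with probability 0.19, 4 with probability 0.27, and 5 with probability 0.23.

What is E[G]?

3.42

E[G] = Σ g·P(G=g)
 = 2·0.31 + 3·0.19 + 4·0.27 + 5·0.23
 = 0.62 + 0.57 + 1.08 + 1.15
 = 3.42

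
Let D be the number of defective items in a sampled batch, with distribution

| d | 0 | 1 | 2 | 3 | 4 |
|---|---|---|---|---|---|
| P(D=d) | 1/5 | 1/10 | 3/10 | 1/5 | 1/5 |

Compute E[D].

E[D] = Σ d·P(D=d)
 = 0·1/5 + 1·1/10 + 2·3/10 + 3·1/5 + 4·1/5
 = 0 + 1/10 + 3/5 + 3/5 + 4/5
 = 21/10

2.1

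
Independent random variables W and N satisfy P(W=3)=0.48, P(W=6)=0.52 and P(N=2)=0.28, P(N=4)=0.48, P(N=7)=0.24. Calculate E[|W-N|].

2.032

E[|W-N|] = Σ_w Σ_n |w-n| · P(W=w)P(N=n)
 = 1·0.1344 + 1·0.2304 + 4·0.1152 + 4·0.1456 + 2·0.2496 + 1·0.1248
 = 0.1344 + 0.2304 + 0.4608 + 0.5824 + 0.4992 + 0.1248
 = 2.032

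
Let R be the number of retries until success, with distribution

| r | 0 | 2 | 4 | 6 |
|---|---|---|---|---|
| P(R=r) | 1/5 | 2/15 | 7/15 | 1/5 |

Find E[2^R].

21

E[2^R] = Σ 2^r·P(R=r)
 = 1·1/5 + 4·2/15 + 16·7/15 + 64·1/5
 = 1/5 + 8/15 + 112/15 + 64/5
 = 21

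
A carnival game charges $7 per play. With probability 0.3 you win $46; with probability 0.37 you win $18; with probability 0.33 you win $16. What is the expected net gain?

E[payout] = 46·0.3 + 18·0.37 + 16·0.33
 = 13.8 + 6.66 + 5.28
 = 25.74
Net = 25.74 - 7 = 18.74

18.74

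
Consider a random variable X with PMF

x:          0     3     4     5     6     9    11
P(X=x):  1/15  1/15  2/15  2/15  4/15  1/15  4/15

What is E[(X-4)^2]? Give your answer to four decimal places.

E[(X-4)^2] = Σ (x-4)^2·P(X=x)
 = 16·1/15 + 1·1/15 + 0·2/15 + 1·2/15 + 4·4/15 + 25·1/15 + 49·4/15
 = 16/15 + 1/15 + 0 + 2/15 + 16/15 + 5/3 + 196/15
 = 256/15

17.0667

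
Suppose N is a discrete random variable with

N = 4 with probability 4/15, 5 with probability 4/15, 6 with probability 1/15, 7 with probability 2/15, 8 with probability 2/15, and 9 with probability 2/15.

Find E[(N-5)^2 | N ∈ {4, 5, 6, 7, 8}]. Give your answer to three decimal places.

2.385

P(N ∈ {4, 5, 6, 7, 8}) = 4/15 + 4/15 + 1/15 + 2/15 + 2/15 = 13/15.
E[(N-5)^2 | N ∈ {4, 5, 6, 7, 8}] = [1·4/15 + 0·4/15 + 1·1/15 + 4·2/15 + 9·2/15] / (13/15)
 = 31/15 / (13/15)
 = 31/13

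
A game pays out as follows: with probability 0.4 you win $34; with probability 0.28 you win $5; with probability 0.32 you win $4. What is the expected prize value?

16.28

E[payout] = 34·0.4 + 5·0.28 + 4·0.32
 = 13.6 + 1.4 + 1.28
 = 16.28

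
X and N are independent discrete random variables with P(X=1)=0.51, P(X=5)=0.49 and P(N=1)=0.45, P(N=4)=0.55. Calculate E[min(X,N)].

1.8085

E[min(X,N)] = Σ_x Σ_n min(x,n) · P(X=x)P(N=n)
 = 1·0.2295 + 1·0.2805 + 1·0.2205 + 4·0.2695
 = 0.2295 + 0.2805 + 0.2205 + 1.078
 = 1.8085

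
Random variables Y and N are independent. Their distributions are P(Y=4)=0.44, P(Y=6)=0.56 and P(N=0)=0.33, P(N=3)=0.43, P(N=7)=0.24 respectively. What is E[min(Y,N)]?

E[min(Y,N)] = Σ_y Σ_n min(y,n) · P(Y=y)P(N=n)
 = 0·0.1452 + 3·0.1892 + 4·0.1056 + 0·0.1848 + 3·0.2408 + 6·0.1344
 = 0 + 0.5676 + 0.4224 + 0 + 0.7224 + 0.8064
 = 2.5188

2.5188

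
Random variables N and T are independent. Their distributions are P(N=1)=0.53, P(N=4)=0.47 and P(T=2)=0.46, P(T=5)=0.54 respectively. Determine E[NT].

8.7242

E[NT] = Σ_n Σ_t nt · P(N=n)P(T=t)
 = 2·0.2438 + 5·0.2862 + 8·0.2162 + 20·0.2538
 = 0.4876 + 1.431 + 1.7296 + 5.076
 = 8.7242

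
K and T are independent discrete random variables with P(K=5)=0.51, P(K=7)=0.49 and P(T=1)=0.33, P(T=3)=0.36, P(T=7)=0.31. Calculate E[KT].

E[KT] = Σ_k Σ_t kt · P(K=k)P(T=t)
 = 5·0.1683 + 15·0.1836 + 35·0.1581 + 7·0.1617 + 21·0.1764 + 49·0.1519
 = 0.8415 + 2.754 + 5.5335 + 1.1319 + 3.7044 + 7.4431
 = 21.4084

21.4084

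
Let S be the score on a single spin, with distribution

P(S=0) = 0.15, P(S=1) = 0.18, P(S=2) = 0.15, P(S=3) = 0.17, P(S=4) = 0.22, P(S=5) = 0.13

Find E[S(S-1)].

E[S(S-1)] = Σ s(s-1)·P(S=s)
 = 0·0.15 + 0·0.18 + 2·0.15 + 6·0.17 + 12·0.22 + 20·0.13
 = 0 + 0 + 0.3 + 1.02 + 2.64 + 2.6
 = 6.56

6.56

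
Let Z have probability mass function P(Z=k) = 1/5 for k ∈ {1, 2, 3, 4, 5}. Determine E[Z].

3

E[Z] = Σ z·P(Z=z)
 = 1·1/5 + 2·1/5 + 3·1/5 + 4·1/5 + 5·1/5
 = 1/5 + 2/5 + 3/5 + 4/5 + 1
 = 3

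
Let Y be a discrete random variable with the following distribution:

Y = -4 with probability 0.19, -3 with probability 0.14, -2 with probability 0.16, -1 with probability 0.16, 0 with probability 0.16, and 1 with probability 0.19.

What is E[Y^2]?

E[Y^2] = Σ y^2·P(Y=y)
 = 16·0.19 + 9·0.14 + 4·0.16 + 1·0.16 + 0·0.16 + 1·0.19
 = 3.04 + 1.26 + 0.64 + 0.16 + 0 + 0.19
 = 5.29

5.29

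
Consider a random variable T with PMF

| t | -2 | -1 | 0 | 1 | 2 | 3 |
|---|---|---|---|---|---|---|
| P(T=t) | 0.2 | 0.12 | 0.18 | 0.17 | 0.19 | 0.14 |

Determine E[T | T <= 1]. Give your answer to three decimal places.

P(T <= 1) = 0.2 + 0.12 + 0.18 + 0.17 = 0.67.
E[T | T <= 1] = [(-2)·0.2 + (-1)·0.12 + 0·0.18 + 1·0.17] / 0.67
 = -0.35 / 0.67
 = -35/67

-0.522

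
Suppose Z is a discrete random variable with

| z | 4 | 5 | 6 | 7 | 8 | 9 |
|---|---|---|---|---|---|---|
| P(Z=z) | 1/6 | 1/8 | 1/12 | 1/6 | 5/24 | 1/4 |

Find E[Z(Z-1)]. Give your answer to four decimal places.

43.6667

E[Z(Z-1)] = Σ z(z-1)·P(Z=z)
 = 12·1/6 + 20·1/8 + 30·1/12 + 42·1/6 + 56·5/24 + 72·1/4
 = 2 + 5/2 + 5/2 + 7 + 35/3 + 18
 = 131/3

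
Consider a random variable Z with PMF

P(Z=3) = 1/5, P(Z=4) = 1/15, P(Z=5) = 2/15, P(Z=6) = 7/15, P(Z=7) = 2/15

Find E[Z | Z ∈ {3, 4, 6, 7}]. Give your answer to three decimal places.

5.308

P(Z ∈ {3, 4, 6, 7}) = 1/5 + 1/15 + 7/15 + 2/15 = 13/15.
E[Z | Z ∈ {3, 4, 6, 7}] = [3·1/5 + 4·1/15 + 6·7/15 + 7·2/15] / (13/15)
 = 23/5 / (13/15)
 = 69/13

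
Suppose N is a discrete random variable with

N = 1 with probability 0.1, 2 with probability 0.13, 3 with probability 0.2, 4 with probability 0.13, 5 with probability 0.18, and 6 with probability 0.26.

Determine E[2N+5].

12.88

E[2N+5] = Σ (2n+5)·P(N=n)
 = 7·0.1 + 9·0.13 + 11·0.2 + 13·0.13 + 15·0.18 + 17·0.26
 = 0.7 + 1.17 + 2.2 + 1.69 + 2.7 + 4.42
 = 12.88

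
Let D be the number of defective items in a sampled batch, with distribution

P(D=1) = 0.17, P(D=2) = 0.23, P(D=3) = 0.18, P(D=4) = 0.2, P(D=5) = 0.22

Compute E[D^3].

47.17

E[D^3] = Σ d^3·P(D=d)
 = 1·0.17 + 8·0.23 + 27·0.18 + 64·0.2 + 125·0.22
 = 0.17 + 1.84 + 4.86 + 12.8 + 27.5
 = 47.17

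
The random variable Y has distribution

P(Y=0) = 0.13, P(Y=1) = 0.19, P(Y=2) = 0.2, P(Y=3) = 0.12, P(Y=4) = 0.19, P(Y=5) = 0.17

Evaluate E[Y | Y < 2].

0.59375

P(Y < 2) = 0.13 + 0.19 = 0.32.
E[Y | Y < 2] = [0·0.13 + 1·0.19] / 0.32
 = 0.19 / 0.32
 = 19/32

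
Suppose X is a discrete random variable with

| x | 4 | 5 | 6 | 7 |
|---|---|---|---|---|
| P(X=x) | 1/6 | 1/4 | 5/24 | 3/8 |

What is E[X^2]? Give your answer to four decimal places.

34.7917

E[X^2] = Σ x^2·P(X=x)
 = 16·1/6 + 25·1/4 + 36·5/24 + 49·3/8
 = 8/3 + 25/4 + 15/2 + 147/8
 = 835/24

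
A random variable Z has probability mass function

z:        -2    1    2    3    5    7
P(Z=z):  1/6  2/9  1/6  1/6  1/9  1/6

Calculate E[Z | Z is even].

0

P(Z is even) = 1/6 + 1/6 = 1/3.
E[Z | Z is even] = [(-2)·1/6 + 2·1/6] / (1/3)
 = 0 / (1/3)
 = 0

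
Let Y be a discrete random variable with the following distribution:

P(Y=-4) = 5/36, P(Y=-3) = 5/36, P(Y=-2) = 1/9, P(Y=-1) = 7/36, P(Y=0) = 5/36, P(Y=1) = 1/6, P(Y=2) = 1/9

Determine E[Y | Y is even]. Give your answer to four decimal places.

-1.1111

P(Y is even) = 5/36 + 1/9 + 5/36 + 1/9 = 1/2.
E[Y | Y is even] = [(-4)·5/36 + (-2)·1/9 + 0·5/36 + 2·1/9] / (1/2)
 = -5/9 / (1/2)
 = -10/9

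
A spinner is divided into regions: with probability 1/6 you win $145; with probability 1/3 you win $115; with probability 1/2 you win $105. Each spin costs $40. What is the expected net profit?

E[payout] = 145·1/6 + 115·1/3 + 105·1/2
 = 145/6 + 115/3 + 105/2
 = 115
Net = 115 - 40 = 75

75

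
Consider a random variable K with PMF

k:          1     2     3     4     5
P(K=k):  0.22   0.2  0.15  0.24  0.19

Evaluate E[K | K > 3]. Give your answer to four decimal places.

P(K > 3) = 0.24 + 0.19 = 0.43.
E[K | K > 3] = [4·0.24 + 5·0.19] / 0.43
 = 1.91 / 0.43
 = 191/43

4.4419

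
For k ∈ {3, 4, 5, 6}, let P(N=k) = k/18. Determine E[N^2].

E[N^2] = Σ n^2·P(N=n)
 = 9·1/6 + 16·2/9 + 25·5/18 + 36·1/3
 = 3/2 + 32/9 + 125/18 + 12
 = 24

24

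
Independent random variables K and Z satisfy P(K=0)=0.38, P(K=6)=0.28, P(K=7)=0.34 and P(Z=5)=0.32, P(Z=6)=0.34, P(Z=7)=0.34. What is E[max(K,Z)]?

6.4428

E[max(K,Z)] = Σ_k Σ_z max(k,z) · P(K=k)P(Z=z)
 = 5·0.1216 + 6·0.1292 + 7·0.1292 + 6·0.0896 + 6·0.0952 + 7·0.0952 + 7·0.1088 + 7·0.1156 + 7·0.1156
 = 0.608 + 0.7752 + 0.9044 + 0.5376 + 0.5712 + 0.6664 + 0.7616 + 0.8092 + 0.8092
 = 6.4428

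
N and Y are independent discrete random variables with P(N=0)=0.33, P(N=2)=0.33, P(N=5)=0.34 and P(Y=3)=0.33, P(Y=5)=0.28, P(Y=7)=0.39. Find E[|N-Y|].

E[|N-Y|] = Σ_n Σ_y |n-y| · P(N=n)P(Y=y)
 = 3·0.1089 + 5·0.0924 + 7·0.1287 + 1·0.1089 + 3·0.0924 + 5·0.1287 + 2·0.1122 + 0·0.0952 + 2·0.1326
 = 0.3267 + 0.462 + 0.9009 + 0.1089 + 0.2772 + 0.6435 + 0.2244 + 0 + 0.2652
 = 3.2088

3.2088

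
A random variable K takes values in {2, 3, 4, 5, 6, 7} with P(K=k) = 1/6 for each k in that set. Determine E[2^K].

42

E[2^K] = Σ 2^k·P(K=k)
 = 4·1/6 + 8·1/6 + 16·1/6 + 32·1/6 + 64·1/6 + 128·1/6
 = 2/3 + 4/3 + 8/3 + 16/3 + 32/3 + 64/3
 = 42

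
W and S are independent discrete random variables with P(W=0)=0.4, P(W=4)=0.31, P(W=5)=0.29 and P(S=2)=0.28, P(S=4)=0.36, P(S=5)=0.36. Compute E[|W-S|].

2.1532

E[|W-S|] = Σ_w Σ_s |w-s| · P(W=w)P(S=s)
 = 2·0.112 + 4·0.144 + 5·0.144 + 2·0.0868 + 0·0.1116 + 1·0.1116 + 3·0.0812 + 1·0.1044 + 0·0.1044
 = 0.224 + 0.576 + 0.72 + 0.1736 + 0 + 0.1116 + 0.2436 + 0.1044 + 0
 = 2.1532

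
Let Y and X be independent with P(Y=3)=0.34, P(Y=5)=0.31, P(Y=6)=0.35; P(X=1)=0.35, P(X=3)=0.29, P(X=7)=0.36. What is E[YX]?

E[YX] = Σ_y Σ_x yx · P(Y=y)P(X=x)
 = 3·0.119 + 9·0.0986 + 21·0.1224 + 5·0.1085 + 15·0.0899 + 35·0.1116 + 6·0.1225 + 18·0.1015 + 42·0.126
 = 0.357 + 0.8874 + 2.5704 + 0.5425 + 1.3485 + 3.906 + 0.735 + 1.827 + 5.292
 = 17.4658

17.4658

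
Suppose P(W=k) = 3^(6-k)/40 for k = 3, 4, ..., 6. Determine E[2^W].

E[2^W] = Σ 2^w·P(W=w)
 = 8·27/40 + 16·9/40 + 32·3/40 + 64·1/40
 = 27/5 + 18/5 + 12/5 + 8/5
 = 13

13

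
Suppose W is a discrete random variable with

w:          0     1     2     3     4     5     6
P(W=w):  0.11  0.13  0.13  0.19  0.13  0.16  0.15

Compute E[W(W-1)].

E[W(W-1)] = Σ w(w-1)·P(W=w)
 = 0·0.11 + 0·0.13 + 2·0.13 + 6·0.19 + 12·0.13 + 20·0.16 + 30·0.15
 = 0 + 0 + 0.26 + 1.14 + 1.56 + 3.2 + 4.5
 = 10.66

10.66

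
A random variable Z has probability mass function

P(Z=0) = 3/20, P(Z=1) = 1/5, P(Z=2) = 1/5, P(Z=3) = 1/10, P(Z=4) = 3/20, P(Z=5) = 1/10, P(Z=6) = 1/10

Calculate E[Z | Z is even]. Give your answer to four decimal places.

2.6667

P(Z is even) = 3/20 + 1/5 + 3/20 + 1/10 = 3/5.
E[Z | Z is even] = [0·3/20 + 2·1/5 + 4·3/20 + 6·1/10] / (3/5)
 = 8/5 / (3/5)
 = 8/3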